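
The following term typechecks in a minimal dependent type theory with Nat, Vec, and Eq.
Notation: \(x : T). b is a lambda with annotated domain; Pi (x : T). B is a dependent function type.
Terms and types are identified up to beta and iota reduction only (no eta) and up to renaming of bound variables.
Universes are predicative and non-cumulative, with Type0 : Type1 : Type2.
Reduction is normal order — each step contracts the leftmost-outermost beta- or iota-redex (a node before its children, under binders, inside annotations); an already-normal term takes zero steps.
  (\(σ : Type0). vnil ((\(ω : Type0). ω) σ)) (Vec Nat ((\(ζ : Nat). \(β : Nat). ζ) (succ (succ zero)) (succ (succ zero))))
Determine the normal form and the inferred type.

normal form:
  vnil (Vec Nat (succ (succ zero)))
the term's type:
  Vec (Vec Nat (succ (succ zero))) zero
observation: contracting a beta-redex first, the term normalizes in 4 steps.


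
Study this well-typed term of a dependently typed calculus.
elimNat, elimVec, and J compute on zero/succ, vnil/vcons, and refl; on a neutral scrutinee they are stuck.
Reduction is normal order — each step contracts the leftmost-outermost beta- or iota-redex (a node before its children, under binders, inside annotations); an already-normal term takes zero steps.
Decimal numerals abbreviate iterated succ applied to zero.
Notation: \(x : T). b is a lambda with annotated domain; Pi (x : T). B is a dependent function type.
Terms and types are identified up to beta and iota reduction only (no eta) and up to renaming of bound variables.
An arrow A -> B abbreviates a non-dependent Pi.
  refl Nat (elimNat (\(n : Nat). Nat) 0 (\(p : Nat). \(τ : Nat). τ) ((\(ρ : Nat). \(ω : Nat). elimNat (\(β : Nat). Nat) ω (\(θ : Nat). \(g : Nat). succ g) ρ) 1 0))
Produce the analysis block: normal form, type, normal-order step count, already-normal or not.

reduced normal form:
  refl Nat 0
type:
  Eq Nat 0 0
normal-order step count: 10
already normal: no
first redex: a beta-redex


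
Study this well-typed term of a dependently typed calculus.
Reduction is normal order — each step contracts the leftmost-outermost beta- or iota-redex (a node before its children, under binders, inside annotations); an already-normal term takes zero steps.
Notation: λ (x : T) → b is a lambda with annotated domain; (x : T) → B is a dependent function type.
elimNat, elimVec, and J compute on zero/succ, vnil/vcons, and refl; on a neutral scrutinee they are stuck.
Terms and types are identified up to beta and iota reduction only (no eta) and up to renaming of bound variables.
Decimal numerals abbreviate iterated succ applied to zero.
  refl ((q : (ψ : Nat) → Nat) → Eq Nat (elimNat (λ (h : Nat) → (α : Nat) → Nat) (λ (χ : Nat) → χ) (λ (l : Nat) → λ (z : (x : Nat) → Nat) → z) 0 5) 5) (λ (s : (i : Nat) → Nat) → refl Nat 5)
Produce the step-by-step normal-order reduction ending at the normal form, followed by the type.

normal-order reduction:
  refl ((q : (ψ : Nat) → Nat) → Eq Nat (elimNat (λ (h : Nat) → (α : Nat) → Nat) (λ (χ : Nat) → χ) (λ (l : Nat) → λ (z : (x : Nat) → Nat) → z) 0 5) 5) (λ (s : (i : Nat) → Nat) → refl Nat 5)
  ~> refl ((q : (ψ : Nat) → Nat) → Eq Nat ((λ (h : Nat) → h) 5) 5) (λ (α : (χ : Nat) → Nat) → refl Nat 5)
  ~> refl ((q : (ψ : Nat) → Nat) → Eq Nat 5 5) (λ (h : (α : Nat) → Nat) → refl Nat 5)
inferred type:
  Eq ((q : (ψ : Nat) → Nat) → Eq Nat 5 5) (λ (h : (α : Nat) → Nat) → refl Nat 5) (λ (χ : (l : Nat) → Nat) → refl Nat 5)


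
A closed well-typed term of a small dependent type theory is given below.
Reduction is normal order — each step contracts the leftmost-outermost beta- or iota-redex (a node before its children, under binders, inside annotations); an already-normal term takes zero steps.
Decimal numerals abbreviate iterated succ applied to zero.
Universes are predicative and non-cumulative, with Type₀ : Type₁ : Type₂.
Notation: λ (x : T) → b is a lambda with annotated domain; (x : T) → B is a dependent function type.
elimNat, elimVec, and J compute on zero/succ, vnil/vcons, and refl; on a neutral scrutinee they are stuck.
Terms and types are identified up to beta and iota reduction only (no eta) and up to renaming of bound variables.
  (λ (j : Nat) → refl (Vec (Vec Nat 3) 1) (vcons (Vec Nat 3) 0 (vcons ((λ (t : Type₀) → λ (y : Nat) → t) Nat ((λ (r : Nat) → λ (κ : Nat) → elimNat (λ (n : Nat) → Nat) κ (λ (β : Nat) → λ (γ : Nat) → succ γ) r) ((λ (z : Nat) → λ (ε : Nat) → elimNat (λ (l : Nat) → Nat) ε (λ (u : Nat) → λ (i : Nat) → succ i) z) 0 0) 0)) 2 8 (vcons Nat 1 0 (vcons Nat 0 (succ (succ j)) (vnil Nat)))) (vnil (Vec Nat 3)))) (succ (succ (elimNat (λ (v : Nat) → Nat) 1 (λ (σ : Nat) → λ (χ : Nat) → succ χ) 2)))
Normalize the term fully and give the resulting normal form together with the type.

resulting normal form:
  refl (Vec (Vec Nat 3) 1) (vcons (Vec Nat 3) 0 (vcons Nat 2 8 (vcons Nat 1 0 (vcons Nat 0 7 (vnil Nat)))) (vnil (Vec Nat 3)))
the term's type:
  Eq (Vec (Vec Nat 3) 1) (vcons (Vec Nat 3) 0 (vcons Nat 2 8 (vcons Nat 1 0 (vcons Nat 0 7 (vnil Nat)))) (vnil (Vec Nat 3))) (vcons (Vec Nat 3) 0 (vcons Nat 2 8 (vcons Nat 1 0 (vcons Nat 0 7 (vnil Nat)))) (vnil (Vec Nat 3)))
observation: 10 normal-order steps separate the term from its normal form.


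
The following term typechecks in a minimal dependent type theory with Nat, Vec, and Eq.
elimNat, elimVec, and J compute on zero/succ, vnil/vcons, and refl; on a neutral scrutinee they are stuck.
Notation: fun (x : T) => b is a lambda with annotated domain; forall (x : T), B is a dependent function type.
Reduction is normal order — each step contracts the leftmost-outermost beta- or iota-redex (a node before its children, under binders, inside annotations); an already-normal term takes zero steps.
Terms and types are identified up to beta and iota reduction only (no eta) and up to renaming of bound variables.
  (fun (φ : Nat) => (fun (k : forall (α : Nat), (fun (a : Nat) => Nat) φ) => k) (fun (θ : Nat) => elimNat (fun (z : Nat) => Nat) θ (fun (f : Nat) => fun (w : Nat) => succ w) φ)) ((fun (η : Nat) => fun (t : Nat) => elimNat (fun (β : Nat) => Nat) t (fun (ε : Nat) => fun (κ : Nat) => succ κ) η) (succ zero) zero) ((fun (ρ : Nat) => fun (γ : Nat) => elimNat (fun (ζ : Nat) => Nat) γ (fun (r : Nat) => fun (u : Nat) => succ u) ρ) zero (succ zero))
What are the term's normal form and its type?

normal form:
  succ (succ zero)
inferred type:
  Nat
observation: the term reaches its normal form after 16 normal-order steps.


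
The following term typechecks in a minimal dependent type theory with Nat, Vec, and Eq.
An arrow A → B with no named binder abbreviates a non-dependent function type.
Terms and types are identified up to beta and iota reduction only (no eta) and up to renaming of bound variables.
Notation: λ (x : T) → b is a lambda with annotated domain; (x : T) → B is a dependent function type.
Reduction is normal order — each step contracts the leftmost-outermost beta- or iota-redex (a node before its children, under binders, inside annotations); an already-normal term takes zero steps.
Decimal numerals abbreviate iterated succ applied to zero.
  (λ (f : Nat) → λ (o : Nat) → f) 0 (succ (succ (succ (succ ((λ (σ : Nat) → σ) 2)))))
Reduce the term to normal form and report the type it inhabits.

reduced normal form:
  0
type:
  Nat
observation: the first redex contracted is a beta-redex; the normal form is reached in 2 normal-order steps.


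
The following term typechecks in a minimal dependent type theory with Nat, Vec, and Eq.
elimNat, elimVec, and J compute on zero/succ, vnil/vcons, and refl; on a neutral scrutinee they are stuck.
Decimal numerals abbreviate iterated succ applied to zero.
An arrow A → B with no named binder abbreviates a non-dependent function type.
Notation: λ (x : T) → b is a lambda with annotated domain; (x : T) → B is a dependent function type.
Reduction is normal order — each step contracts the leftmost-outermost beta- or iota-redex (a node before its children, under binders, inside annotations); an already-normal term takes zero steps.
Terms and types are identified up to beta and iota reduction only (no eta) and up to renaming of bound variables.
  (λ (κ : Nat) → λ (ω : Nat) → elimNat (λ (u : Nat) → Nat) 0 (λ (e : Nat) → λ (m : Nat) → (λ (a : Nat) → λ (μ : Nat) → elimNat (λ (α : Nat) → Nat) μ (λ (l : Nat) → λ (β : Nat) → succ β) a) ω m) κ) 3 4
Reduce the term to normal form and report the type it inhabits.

normal form:
  12
inferred type:
  Nat


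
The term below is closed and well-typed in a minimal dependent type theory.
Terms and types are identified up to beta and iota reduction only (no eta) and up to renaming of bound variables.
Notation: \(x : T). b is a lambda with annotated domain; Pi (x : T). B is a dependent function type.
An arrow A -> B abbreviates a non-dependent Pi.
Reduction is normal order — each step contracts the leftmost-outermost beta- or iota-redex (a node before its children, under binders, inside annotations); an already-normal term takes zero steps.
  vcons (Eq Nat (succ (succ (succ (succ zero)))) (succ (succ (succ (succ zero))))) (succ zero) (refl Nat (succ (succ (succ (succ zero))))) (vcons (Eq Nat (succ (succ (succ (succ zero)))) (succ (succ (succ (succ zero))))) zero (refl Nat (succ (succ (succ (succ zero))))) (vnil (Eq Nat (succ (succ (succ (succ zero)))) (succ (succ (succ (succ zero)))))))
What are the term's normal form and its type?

resulting normal form:
  vcons (Eq Nat (succ (succ (succ (succ zero)))) (succ (succ (succ (succ zero))))) (succ zero) (refl Nat (succ (succ (succ (succ zero))))) (vcons (Eq Nat (succ (succ (succ (succ zero)))) (succ (succ (succ (succ zero))))) zero (refl Nat (succ (succ (succ (succ zero))))) (vnil (Eq Nat (succ (succ (succ (succ zero)))) (succ (succ (succ (succ zero)))))))
type:
  Vec (Eq Nat (succ (succ (succ (succ zero)))) (succ (succ (succ (succ zero))))) (succ (succ zero))
observation: no redex remains anywhere in the term; it is its own normal form.


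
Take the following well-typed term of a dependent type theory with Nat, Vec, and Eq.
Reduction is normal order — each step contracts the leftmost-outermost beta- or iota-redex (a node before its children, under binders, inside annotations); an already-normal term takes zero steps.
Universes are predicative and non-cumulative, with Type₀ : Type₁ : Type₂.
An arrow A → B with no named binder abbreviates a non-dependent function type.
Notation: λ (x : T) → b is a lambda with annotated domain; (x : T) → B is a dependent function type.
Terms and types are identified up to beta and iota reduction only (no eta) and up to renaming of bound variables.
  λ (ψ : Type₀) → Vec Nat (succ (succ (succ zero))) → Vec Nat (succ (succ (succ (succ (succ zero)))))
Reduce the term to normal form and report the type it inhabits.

reduced normal form:
  λ (ψ : Type₀) → Vec Nat (succ (succ (succ zero))) → Vec Nat (succ (succ (succ (succ (succ zero)))))
inferred type:
  Type₀ → Type₀
observation: no redex remains anywhere in the term; it is its own normal form.


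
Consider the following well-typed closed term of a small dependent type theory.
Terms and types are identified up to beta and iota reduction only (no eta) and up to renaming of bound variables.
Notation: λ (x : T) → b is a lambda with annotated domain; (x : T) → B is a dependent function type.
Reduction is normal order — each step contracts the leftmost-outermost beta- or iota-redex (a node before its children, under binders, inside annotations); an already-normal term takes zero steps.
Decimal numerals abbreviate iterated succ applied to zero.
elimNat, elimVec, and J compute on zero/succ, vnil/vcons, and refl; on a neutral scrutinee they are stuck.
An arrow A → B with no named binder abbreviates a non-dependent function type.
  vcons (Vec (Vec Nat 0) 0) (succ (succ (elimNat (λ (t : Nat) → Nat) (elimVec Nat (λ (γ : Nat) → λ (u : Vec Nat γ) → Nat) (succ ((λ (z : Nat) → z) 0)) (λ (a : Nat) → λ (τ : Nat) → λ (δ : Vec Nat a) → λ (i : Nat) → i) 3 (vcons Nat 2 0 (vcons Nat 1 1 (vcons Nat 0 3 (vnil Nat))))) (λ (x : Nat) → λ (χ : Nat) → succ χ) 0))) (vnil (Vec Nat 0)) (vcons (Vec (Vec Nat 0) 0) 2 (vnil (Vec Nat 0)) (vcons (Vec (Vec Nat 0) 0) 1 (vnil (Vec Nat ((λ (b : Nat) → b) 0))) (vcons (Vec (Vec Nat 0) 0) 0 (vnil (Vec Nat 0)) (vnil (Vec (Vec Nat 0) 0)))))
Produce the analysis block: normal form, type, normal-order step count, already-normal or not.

normal form:
  vcons (Vec (Vec Nat 0) 0) 3 (vnil (Vec Nat 0)) (vcons (Vec (Vec Nat 0) 0) 2 (vnil (Vec Nat 0)) (vcons (Vec (Vec Nat 0) 0) 1 (vnil (Vec Nat 0)) (vcons (Vec (Vec Nat 0) 0) 0 (vnil (Vec Nat 0)) (vnil (Vec (Vec Nat 0) 0)))))
the term's type:
  Vec (Vec (Vec Nat 0) 0) 4
normal-order step count: 19
already normal: no
first contracted redex: an elimNat iota-redex


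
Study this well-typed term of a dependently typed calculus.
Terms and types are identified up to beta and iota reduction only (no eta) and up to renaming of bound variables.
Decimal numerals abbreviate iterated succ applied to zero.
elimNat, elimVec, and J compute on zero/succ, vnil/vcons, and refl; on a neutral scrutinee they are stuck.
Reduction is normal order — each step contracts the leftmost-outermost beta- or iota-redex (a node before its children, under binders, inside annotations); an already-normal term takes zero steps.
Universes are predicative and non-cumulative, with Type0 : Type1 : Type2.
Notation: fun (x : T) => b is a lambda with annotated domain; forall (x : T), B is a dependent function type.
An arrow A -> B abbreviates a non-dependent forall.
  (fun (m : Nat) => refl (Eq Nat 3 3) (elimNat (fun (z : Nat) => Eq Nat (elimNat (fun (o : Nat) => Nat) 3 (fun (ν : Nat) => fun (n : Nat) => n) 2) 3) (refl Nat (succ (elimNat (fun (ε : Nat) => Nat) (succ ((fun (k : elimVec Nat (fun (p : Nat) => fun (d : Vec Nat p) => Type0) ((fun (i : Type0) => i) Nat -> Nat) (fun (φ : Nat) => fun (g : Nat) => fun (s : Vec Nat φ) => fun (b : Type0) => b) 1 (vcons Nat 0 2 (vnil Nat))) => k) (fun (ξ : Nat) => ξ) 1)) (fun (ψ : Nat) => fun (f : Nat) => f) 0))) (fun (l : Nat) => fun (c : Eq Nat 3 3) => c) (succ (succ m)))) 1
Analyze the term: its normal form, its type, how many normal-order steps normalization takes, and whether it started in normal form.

reduced normal form:
  refl (Eq Nat 3 3) (refl Nat 3)
inferred type:
  Eq (Eq Nat 3 3) (refl Nat 3) (refl Nat 3)
steps to reach normal form (normal order): 14
already normal: no
first redex: a beta-redex


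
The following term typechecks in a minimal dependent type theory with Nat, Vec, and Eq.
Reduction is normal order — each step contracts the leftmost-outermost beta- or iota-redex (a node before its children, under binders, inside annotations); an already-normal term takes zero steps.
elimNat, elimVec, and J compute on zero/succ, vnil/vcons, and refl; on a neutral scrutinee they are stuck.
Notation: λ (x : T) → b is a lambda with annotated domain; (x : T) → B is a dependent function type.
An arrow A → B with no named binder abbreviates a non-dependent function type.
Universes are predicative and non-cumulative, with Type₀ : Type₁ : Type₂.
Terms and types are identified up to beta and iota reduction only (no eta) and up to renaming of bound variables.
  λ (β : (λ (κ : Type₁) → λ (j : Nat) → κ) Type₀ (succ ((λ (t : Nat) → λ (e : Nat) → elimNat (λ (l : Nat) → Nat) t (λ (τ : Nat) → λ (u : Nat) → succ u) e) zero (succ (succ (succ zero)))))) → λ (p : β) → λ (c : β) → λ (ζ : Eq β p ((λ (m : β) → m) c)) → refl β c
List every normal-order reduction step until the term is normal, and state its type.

normal-order reduction:
  λ (β : (λ (κ : Type₁) → λ (j : Nat) → κ) Type₀ (succ ((λ (t : Nat) → λ (e : Nat) → elimNat (λ (l : Nat) → Nat) t (λ (τ : Nat) → λ (u : Nat) → succ u) e) zero (succ (succ (succ zero)))))) → λ (p : β) → λ (c : β) → λ (ζ : Eq β p ((λ (m : β) → m) c)) → refl β c
  ~> λ (β : (λ (κ : Nat) → Type₀) (succ ((λ (j : Nat) → λ (t : Nat) → elimNat (λ (e : Nat) → Nat) j (λ (l : Nat) → λ (τ : Nat) → succ τ) t) zero (succ (succ (succ zero)))))) → λ (u : β) → λ (p : β) → λ (c : Eq β u ((λ (ζ : β) → ζ) p)) → refl β p
  ~> λ (β : Type₀) → λ (κ : β) → λ (j : β) → λ (t : Eq β κ ((λ (e : β) → e) j)) → refl β j
  ~> λ (β : Type₀) → λ (κ : β) → λ (j : β) → λ (t : Eq β κ j) → refl β j
type:
  (β : Type₀) → (κ : β) → (j : β) → Eq β κ j → Eq β j j


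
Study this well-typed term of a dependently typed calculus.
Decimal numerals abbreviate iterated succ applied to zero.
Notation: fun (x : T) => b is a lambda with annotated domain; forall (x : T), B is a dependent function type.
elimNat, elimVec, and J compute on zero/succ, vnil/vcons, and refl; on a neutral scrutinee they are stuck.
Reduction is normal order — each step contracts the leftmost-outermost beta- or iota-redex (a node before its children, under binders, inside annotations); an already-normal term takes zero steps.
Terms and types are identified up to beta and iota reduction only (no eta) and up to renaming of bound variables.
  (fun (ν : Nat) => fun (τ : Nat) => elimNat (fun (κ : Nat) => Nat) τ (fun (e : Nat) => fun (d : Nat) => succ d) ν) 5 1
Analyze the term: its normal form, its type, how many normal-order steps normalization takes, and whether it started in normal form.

reduced normal form:
  6
type:
  Nat
steps to reach normal form (normal order): 18
already normal: no
first contracted redex: a beta-redex


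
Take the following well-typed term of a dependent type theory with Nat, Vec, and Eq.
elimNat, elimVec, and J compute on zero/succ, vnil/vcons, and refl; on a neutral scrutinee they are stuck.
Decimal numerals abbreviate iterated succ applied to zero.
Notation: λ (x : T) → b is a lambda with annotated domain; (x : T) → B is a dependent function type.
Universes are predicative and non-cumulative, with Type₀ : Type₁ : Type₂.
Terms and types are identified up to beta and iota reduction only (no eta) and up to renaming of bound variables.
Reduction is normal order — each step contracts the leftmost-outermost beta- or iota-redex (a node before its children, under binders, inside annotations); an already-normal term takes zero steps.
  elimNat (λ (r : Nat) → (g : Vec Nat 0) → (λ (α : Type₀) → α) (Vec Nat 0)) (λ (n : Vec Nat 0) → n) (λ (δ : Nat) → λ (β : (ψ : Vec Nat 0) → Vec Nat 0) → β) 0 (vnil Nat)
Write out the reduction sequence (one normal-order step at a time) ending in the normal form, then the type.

normal-order reduction:
  elimNat (λ (r : Nat) → (g : Vec Nat 0) → (λ (α : Type₀) → α) (Vec Nat 0)) (λ (n : Vec Nat 0) → n) (λ (δ : Nat) → λ (β : (ψ : Vec Nat 0) → Vec Nat 0) → β) 0 (vnil Nat)
  ~> (λ (r : Vec Nat 0) → r) (vnil Nat)
  ~> vnil Nat
the term's type:
  Vec Nat 0


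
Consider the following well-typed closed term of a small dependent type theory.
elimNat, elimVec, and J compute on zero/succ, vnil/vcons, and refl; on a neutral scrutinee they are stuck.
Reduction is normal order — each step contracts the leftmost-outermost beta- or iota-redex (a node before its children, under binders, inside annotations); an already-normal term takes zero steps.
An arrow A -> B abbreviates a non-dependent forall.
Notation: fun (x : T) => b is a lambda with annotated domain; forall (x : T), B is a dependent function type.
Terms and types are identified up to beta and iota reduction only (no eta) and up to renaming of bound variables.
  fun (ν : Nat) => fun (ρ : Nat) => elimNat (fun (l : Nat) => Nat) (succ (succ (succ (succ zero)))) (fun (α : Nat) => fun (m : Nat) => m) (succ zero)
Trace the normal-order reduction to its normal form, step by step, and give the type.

reduction (normal order):
  fun (ν : Nat) => fun (ρ : Nat) => elimNat (fun (l : Nat) => Nat) (succ (succ (succ (succ zero)))) (fun (α : Nat) => fun (m : Nat) => m) (succ zero)
  ~> fun (ν : Nat) => fun (ρ : Nat) => (fun (l : Nat) => fun (α : Nat) => α) zero (elimNat (fun (m : Nat) => Nat) (succ (succ (succ (succ zero)))) (fun (ζ : Nat) => fun (χ : Nat) => χ) zero)
  ~> fun (ν : Nat) => fun (ρ : Nat) => (fun (l : Nat) => l) (elimNat (fun (α : Nat) => Nat) (succ (succ (succ (succ zero)))) (fun (m : Nat) => fun (ζ : Nat) => ζ) zero)
  ~> fun (ν : Nat) => fun (ρ : Nat) => elimNat (fun (l : Nat) => Nat) (succ (succ (succ (succ zero)))) (fun (α : Nat) => fun (m : Nat) => m) zero
  ~> fun (ν : Nat) => fun (ρ : Nat) => succ (succ (succ (succ zero)))
the term's type:
  Nat -> Nat -> Nat


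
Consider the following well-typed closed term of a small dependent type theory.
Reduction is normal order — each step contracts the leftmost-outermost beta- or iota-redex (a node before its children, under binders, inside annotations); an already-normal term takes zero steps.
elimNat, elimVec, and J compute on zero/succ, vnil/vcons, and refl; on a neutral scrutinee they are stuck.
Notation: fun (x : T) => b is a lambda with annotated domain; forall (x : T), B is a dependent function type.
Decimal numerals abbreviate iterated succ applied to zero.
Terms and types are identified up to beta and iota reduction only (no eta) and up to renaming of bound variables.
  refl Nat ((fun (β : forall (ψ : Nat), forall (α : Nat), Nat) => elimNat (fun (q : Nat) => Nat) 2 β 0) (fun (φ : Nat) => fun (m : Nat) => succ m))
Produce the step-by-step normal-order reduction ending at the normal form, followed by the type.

normal-order reduction sequence:
  refl Nat ((fun (β : forall (ψ : Nat), forall (α : Nat), Nat) => elimNat (fun (q : Nat) => Nat) 2 β 0) (fun (φ : Nat) => fun (m : Nat) => succ m))
  ~> refl Nat (elimNat (fun (β : Nat) => Nat) 2 (fun (ψ : Nat) => fun (α : Nat) => succ α) 0)
  ~> refl Nat 2
inferred type:
  Eq Nat 2 2


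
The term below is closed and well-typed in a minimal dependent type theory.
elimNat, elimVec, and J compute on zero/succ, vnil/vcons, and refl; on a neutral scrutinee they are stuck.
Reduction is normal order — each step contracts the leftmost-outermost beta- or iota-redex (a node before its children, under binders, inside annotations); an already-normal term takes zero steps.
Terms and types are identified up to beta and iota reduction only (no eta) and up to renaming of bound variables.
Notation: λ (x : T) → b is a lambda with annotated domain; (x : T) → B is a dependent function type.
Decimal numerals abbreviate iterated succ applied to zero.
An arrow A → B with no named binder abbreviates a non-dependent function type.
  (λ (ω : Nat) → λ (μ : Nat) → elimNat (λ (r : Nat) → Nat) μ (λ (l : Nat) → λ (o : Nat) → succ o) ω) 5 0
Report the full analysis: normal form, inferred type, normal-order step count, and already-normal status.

normal form:
  5
the term's type:
  Nat
normal-order step count: 18
already normal: no
first redex: a beta-redex


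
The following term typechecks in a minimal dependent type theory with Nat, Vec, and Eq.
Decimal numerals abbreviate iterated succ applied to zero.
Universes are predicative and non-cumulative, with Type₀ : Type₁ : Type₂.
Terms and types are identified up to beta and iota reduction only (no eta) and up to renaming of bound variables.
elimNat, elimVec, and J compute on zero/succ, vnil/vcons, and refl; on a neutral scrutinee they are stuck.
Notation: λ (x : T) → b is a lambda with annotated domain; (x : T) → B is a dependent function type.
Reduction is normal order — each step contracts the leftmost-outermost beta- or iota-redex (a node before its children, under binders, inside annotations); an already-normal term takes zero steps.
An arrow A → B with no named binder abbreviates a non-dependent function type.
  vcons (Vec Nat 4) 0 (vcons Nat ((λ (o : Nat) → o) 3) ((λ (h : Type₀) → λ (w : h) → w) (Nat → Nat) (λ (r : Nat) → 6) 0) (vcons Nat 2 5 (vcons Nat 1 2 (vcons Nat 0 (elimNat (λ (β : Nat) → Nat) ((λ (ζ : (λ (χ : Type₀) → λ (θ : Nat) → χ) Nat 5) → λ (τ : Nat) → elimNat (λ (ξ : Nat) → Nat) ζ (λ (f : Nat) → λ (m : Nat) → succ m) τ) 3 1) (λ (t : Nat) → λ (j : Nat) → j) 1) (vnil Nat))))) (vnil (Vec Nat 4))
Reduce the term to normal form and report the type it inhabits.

normal form:
  vcons (Vec Nat 4) 0 (vcons Nat 3 6 (vcons Nat 2 5 (vcons Nat 1 2 (vcons Nat 0 4 (vnil Nat))))) (vnil (Vec Nat 4))
type:
  Vec (Vec Nat 4) 1


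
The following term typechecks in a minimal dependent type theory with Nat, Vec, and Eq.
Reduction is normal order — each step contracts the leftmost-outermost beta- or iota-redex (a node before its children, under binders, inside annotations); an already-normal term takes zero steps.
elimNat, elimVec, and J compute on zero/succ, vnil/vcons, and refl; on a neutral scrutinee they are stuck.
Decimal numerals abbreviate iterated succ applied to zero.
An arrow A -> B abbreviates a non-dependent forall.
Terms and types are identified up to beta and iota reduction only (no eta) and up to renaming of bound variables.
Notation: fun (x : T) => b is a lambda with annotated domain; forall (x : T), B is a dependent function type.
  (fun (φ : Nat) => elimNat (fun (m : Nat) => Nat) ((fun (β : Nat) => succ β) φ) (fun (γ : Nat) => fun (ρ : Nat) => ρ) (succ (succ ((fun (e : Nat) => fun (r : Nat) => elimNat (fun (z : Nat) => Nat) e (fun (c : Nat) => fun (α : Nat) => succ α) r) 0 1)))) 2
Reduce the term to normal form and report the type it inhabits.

normal form:
  3
type:
  Nat
observation: reduction starts at a beta-redex, and 18 normal-order steps reach the normal form.


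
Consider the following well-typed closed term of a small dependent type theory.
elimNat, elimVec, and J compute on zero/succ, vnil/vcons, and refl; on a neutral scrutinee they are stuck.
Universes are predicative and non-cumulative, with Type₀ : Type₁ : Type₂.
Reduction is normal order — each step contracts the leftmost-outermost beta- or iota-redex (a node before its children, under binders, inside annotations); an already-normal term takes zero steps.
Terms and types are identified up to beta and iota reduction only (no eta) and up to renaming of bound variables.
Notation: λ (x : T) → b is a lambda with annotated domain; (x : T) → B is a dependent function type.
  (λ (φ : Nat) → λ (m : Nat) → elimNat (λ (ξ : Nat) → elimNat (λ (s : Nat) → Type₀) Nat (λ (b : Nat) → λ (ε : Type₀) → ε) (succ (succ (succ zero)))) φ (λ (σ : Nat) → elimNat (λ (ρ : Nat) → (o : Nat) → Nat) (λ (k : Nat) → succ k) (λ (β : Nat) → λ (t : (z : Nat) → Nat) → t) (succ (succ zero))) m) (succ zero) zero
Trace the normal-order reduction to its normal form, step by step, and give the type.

normal-order reduction sequence:
  (λ (φ : Nat) → λ (m : Nat) → elimNat (λ (ξ : Nat) → elimNat (λ (s : Nat) → Type₀) Nat (λ (b : Nat) → λ (ε : Type₀) → ε) (succ (succ (succ zero)))) φ (λ (σ : Nat) → elimNat (λ (ρ : Nat) → (o : Nat) → Nat) (λ (k : Nat) → succ k) (λ (β : Nat) → λ (t : (z : Nat) → Nat) → t) (succ (succ zero))) m) (succ zero) zero
  ~> (λ (φ : Nat) → elimNat (λ (m : Nat) → elimNat (λ (ξ : Nat) → Type₀) Nat (λ (s : Nat) → λ (b : Type₀) → b) (succ (succ (succ zero)))) (succ zero) (λ (ε : Nat) → elimNat (λ (σ : Nat) → (ρ : Nat) → Nat) (λ (o : Nat) → succ o) (λ (k : Nat) → λ (β : (t : Nat) → Nat) → β) (succ (succ zero))) φ) zero
  ~> elimNat (λ (φ : Nat) → elimNat (λ (m : Nat) → Type₀) Nat (λ (ξ : Nat) → λ (s : Type₀) → s) (succ (succ (succ zero)))) (succ zero) (λ (b : Nat) → elimNat (λ (ε : Nat) → (σ : Nat) → Nat) (λ (ρ : Nat) → succ ρ) (λ (o : Nat) → λ (k : (β : Nat) → Nat) → k) (succ (succ zero))) zero
  ~> succ zero
inferred type:
  Nat


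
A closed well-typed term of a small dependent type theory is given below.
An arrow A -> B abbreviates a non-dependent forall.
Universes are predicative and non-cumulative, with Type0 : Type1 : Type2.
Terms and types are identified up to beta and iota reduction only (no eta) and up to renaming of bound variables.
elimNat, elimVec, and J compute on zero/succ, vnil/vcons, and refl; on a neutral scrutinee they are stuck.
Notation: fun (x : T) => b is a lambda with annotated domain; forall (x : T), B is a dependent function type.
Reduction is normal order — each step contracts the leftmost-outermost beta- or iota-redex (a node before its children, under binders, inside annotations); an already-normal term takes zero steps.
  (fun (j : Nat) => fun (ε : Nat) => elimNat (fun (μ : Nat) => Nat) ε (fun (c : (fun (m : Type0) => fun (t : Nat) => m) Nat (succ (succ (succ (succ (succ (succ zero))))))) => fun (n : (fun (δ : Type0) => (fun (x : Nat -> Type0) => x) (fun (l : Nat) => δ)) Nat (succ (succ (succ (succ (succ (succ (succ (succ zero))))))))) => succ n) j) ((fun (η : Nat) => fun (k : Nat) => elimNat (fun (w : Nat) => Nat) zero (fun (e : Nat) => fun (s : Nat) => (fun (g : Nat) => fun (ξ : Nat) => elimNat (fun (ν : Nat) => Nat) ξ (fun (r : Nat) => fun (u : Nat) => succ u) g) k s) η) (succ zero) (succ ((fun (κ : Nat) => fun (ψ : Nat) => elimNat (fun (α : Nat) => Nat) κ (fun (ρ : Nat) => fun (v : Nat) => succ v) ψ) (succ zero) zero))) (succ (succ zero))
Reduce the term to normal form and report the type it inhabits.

normal form:
  succ (succ (succ (succ zero)))
inferred type:
  Nat


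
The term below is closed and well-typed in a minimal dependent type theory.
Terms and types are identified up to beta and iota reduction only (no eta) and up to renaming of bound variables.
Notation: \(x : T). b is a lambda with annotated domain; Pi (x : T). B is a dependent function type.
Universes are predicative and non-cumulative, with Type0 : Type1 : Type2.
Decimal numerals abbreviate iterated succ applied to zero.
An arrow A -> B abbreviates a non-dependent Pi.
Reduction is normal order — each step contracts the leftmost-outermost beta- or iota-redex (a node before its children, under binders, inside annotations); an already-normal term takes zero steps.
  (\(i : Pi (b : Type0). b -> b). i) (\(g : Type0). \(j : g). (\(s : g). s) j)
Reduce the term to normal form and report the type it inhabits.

resulting normal form:
  \(i : Type0). \(b : i). b
inferred type:
  Pi (i : Type0). i -> i


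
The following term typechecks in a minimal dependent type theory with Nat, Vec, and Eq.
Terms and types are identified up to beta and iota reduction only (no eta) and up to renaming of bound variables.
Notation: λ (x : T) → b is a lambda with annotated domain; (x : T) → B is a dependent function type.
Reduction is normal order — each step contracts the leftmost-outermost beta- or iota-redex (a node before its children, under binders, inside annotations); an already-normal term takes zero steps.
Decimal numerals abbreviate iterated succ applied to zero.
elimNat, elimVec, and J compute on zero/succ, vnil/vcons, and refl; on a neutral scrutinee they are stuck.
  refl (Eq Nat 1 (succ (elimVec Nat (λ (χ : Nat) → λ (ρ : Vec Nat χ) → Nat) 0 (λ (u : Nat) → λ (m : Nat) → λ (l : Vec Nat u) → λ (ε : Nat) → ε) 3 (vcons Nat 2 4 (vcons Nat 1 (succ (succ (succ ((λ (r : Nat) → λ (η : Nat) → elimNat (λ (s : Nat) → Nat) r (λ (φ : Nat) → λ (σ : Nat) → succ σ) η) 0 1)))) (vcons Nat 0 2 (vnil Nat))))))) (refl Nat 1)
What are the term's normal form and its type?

reduced normal form:
  refl (Eq Nat 1 1) (refl Nat 1)
the term's type:
  Eq (Eq Nat 1 1) (refl Nat 1) (refl Nat 1)


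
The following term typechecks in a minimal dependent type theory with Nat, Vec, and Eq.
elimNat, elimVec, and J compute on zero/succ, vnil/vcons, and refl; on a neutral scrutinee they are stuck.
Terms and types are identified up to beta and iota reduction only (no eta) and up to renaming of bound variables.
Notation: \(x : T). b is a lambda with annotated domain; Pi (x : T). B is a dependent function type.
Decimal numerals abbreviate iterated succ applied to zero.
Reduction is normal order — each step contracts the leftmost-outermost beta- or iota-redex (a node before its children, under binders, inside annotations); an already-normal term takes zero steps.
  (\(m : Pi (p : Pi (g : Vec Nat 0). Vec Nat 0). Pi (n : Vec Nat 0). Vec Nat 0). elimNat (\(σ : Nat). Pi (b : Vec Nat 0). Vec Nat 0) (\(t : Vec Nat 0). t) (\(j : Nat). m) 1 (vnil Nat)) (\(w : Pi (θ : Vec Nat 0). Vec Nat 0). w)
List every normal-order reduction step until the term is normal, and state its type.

reduction (normal order):
  (\(m : Pi (p : Pi (g : Vec Nat 0). Vec Nat 0). Pi (n : Vec Nat 0). Vec Nat 0). elimNat (\(σ : Nat). Pi (b : Vec Nat 0). Vec Nat 0) (\(t : Vec Nat 0). t) (\(j : Nat). m) 1 (vnil Nat)) (\(w : Pi (θ : Vec Nat 0). Vec Nat 0). w)
  ~> elimNat (\(m : Nat). Pi (p : Vec Nat 0). Vec Nat 0) (\(g : Vec Nat 0). g) (\(n : Nat). \(σ : Pi (b : Vec Nat 0). Vec Nat 0). σ) 1 (vnil Nat)
  ~> (\(m : Nat). \(p : Pi (g : Vec Nat 0). Vec Nat 0). p) 0 (elimNat (\(n : Nat). Pi (σ : Vec Nat 0). Vec Nat 0) (\(b : Vec Nat 0). b) (\(t : Nat). \(j : Pi (w : Vec Nat 0). Vec Nat 0). j) 0) (vnil Nat)
  ~> (\(m : Pi (p : Vec Nat 0). Vec Nat 0). m) (elimNat (\(g : Nat). Pi (n : Vec Nat 0). Vec Nat 0) (\(σ : Vec Nat 0). σ) (\(b : Nat). \(t : Pi (j : Vec Nat 0). Vec Nat 0). t) 0) (vnil Nat)
  ~> elimNat (\(m : Nat). Pi (p : Vec Nat 0). Vec Nat 0) (\(g : Vec Nat 0). g) (\(n : Nat). \(σ : Pi (b : Vec Nat 0). Vec Nat 0). σ) 0 (vnil Nat)
  ~> (\(m : Vec Nat 0). m) (vnil Nat)
  ~> vnil Nat
the term's type:
  Vec Nat 0


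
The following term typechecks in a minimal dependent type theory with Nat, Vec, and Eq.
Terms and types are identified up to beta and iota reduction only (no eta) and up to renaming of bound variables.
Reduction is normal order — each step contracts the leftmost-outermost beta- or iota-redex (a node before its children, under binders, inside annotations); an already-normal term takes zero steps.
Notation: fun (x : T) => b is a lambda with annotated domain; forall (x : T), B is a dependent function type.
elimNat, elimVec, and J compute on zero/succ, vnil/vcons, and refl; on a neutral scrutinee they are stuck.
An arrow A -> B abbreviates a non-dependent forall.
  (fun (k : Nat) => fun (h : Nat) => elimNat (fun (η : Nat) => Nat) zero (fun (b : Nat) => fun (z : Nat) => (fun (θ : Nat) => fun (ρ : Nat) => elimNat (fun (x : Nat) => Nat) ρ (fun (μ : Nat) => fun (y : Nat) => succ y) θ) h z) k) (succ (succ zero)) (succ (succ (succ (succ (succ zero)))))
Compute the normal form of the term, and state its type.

reduced normal form:
  succ (succ (succ (succ (succ (succ (succ (succ (succ (succ zero)))))))))
the term's type:
  Nat
observation: 45 normal-order steps normalize the term, beginning with a beta-redex.


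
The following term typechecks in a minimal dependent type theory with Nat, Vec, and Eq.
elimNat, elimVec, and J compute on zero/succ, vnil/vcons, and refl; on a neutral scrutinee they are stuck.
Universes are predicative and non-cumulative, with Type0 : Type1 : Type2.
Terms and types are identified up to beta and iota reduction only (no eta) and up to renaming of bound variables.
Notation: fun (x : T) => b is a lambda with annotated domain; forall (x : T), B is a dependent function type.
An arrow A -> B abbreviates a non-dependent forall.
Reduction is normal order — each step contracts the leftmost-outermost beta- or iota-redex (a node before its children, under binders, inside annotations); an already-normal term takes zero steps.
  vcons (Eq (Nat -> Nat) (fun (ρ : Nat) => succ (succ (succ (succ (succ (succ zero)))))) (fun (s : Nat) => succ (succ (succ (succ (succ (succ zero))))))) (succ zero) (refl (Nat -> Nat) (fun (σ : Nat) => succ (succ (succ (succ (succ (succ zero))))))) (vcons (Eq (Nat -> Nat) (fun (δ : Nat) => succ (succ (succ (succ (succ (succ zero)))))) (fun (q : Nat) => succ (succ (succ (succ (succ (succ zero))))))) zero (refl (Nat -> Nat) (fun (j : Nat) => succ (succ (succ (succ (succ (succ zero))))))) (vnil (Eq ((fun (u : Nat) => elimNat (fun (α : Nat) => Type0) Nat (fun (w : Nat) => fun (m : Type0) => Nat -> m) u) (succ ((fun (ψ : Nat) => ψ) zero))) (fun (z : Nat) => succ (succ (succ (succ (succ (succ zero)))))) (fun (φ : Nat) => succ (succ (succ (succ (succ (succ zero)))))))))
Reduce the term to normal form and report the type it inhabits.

resulting normal form:
  vcons (Eq (Nat -> Nat) (fun (ρ : Nat) => succ (succ (succ (succ (succ (succ zero)))))) (fun (s : Nat) => succ (succ (succ (succ (succ (succ zero))))))) (succ zero) (refl (Nat -> Nat) (fun (σ : Nat) => succ (succ (succ (succ (succ (succ zero))))))) (vcons (Eq (Nat -> Nat) (fun (δ : Nat) => succ (succ (succ (succ (succ (succ zero)))))) (fun (q : Nat) => succ (succ (succ (succ (succ (succ zero))))))) zero (refl (Nat -> Nat) (fun (j : Nat) => succ (succ (succ (succ (succ (succ zero))))))) (vnil (Eq (Nat -> Nat) (fun (u : Nat) => succ (succ (succ (succ (succ (succ zero)))))) (fun (α : Nat) => succ (succ (succ (succ (succ (succ zero)))))))))
inferred type:
  Vec (Eq (Nat -> Nat) (fun (ρ : Nat) => succ (succ (succ (succ (succ (succ zero)))))) (fun (s : Nat) => succ (succ (succ (succ (succ (succ zero))))))) (succ (succ zero))
observation: the first redex contracted is a beta-redex; the normal form is reached in 6 normal-order steps.


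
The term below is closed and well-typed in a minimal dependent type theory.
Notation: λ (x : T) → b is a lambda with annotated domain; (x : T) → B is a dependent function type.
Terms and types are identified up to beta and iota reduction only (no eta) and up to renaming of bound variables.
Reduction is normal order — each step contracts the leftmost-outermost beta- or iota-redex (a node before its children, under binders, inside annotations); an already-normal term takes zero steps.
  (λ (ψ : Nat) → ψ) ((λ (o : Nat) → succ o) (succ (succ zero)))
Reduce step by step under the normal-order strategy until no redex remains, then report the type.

normal-order reduction sequence:
  (λ (ψ : Nat) → ψ) ((λ (o : Nat) → succ o) (succ (succ zero)))
  ~> (λ (ψ : Nat) → succ ψ) (succ (succ zero))
  ~> succ (succ (succ zero))
inferred type:
  Nat


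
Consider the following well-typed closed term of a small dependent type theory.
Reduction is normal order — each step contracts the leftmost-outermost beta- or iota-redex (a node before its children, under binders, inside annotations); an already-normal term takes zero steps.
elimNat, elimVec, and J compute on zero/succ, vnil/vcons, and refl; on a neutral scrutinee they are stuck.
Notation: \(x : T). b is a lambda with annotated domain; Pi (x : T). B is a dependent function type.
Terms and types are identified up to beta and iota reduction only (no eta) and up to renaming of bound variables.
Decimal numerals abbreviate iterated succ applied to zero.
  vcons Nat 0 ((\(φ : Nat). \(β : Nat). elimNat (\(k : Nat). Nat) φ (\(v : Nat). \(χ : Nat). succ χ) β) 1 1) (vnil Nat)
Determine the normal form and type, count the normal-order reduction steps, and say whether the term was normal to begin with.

resulting normal form:
  vcons Nat 0 2 (vnil Nat)
inferred type:
  Vec Nat 1
reduction steps (normal order): 6
already normal: no
first contracted redex: a beta-redex


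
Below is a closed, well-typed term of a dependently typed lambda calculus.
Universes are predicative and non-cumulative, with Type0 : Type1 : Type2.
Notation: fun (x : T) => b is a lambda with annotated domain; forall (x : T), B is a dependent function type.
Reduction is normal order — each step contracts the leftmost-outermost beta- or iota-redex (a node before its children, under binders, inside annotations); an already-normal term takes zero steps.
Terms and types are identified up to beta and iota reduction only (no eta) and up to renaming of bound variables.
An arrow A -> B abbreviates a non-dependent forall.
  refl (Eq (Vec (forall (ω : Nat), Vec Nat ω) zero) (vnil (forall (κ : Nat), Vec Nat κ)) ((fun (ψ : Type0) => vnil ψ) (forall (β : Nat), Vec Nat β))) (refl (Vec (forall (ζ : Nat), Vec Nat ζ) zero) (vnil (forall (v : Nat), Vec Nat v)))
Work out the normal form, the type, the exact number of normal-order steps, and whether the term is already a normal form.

reduced normal form:
  refl (Eq (Vec (forall (ω : Nat), Vec Nat ω) zero) (vnil (forall (κ : Nat), Vec Nat κ)) (vnil (forall (ψ : Nat), Vec Nat ψ))) (refl (Vec (forall (β : Nat), Vec Nat β) zero) (vnil (forall (ζ : Nat), Vec Nat ζ)))
the term's type:
  Eq (Eq (Vec (forall (ω : Nat), Vec Nat ω) zero) (vnil (forall (κ : Nat), Vec Nat κ)) (vnil (forall (ψ : Nat), Vec Nat ψ))) (refl (Vec (forall (β : Nat), Vec Nat β) zero) (vnil (forall (ζ : Nat), Vec Nat ζ))) (refl (Vec (forall (v : Nat), Vec Nat v) zero) (vnil (forall (δ : Nat), Vec Nat δ)))
normal-order step count: 1
already normal: no
first contracted redex: a beta-redex
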